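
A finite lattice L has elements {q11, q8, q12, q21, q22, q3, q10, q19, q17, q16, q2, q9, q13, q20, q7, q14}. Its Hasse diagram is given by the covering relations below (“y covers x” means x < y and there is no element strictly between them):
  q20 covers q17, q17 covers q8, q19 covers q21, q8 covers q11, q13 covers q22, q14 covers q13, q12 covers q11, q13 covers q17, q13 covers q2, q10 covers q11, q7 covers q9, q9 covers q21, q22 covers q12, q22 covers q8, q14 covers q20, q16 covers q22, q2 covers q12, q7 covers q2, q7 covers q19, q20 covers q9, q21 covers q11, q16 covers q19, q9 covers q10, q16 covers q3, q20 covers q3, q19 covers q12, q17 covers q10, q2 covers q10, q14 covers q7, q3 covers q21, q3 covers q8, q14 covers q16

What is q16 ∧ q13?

Common lower bounds of {q16, q13}: q11, q12, q22, q8.
The greatest among these is q22.

q22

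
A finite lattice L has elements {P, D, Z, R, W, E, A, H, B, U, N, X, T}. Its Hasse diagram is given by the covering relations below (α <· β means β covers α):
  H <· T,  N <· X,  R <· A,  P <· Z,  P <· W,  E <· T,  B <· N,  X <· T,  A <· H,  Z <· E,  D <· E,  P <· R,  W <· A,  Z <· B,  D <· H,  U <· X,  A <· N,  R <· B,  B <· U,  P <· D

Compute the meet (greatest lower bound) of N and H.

A

Common lower bounds of {N, H}: A, P, R, W.
The greatest among these is A.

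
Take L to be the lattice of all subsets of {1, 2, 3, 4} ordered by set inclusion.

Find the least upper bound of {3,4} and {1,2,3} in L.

Under ⊆, join is union: {3,4} ∪ {1,2,3} = {1,2,3,4}.

{1,2,3,4}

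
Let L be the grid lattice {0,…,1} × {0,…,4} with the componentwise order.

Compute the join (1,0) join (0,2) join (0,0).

In a product of chains, the join is componentwise max, giving (1,2).

(1,2)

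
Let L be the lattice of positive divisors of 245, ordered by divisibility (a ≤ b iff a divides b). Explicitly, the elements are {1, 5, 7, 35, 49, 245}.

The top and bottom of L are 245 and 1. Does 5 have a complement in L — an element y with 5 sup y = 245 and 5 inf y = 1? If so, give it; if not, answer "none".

49

Need y with 5 ∨ y = 245 and 5 ∧ y = 1.
Checking each element gives: 49.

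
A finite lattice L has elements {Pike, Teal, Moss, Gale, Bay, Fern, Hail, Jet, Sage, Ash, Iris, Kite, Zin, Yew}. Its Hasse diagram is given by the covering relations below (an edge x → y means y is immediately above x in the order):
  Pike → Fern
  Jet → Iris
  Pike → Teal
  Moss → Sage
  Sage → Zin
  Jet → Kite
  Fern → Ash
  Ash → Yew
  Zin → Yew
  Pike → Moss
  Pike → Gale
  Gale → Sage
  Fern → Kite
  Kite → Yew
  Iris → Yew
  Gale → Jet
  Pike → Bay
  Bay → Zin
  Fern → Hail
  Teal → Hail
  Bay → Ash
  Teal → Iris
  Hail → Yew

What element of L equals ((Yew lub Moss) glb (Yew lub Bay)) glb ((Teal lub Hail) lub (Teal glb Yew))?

Hail

Yew ∨ Moss = Yew
Yew ∨ Bay = Yew
Yew ∧ Yew = Yew
Teal ∨ Hail = Hail
Teal ∧ Yew = Teal
Hail ∨ Teal = Hail
Yew ∧ Hail = Hail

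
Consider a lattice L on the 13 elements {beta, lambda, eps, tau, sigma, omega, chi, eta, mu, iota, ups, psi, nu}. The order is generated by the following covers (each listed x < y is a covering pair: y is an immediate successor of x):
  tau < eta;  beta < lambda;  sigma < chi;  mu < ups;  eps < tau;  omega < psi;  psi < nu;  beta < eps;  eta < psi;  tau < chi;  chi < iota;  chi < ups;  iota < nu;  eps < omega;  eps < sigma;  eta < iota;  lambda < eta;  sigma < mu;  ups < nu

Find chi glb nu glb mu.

Common lower bounds of {chi, nu, mu}: beta, eps, sigma.
The greatest among these is sigma.

sigma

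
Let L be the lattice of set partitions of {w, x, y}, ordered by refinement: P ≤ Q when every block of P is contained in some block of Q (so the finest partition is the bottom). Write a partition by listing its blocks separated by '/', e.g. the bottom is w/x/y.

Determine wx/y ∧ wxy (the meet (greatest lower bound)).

wx/y

The meet (common refinement) of wx/y and wxy intersects blocks pairwise, giving wx/y.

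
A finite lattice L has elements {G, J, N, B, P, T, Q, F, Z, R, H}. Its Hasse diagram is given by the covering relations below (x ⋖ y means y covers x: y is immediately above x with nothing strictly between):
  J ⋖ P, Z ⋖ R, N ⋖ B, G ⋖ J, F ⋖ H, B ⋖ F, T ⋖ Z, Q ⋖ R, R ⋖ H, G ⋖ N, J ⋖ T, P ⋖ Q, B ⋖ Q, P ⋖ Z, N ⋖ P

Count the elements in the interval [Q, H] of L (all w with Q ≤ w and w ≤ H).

3

The interval [Q, H] = {H, Q, R}, which has 3 elements.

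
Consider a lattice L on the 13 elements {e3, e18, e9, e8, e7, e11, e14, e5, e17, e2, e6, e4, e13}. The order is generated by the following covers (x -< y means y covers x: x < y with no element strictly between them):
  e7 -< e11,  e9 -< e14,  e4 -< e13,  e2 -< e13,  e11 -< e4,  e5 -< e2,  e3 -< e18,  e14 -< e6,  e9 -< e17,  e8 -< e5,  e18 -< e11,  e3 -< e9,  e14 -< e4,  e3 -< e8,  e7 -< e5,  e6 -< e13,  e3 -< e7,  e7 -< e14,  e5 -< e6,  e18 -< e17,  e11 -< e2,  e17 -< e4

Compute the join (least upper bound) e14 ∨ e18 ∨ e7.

e4

Common upper bounds of {e14, e18, e7}: e13, e4.
The least among these is e4.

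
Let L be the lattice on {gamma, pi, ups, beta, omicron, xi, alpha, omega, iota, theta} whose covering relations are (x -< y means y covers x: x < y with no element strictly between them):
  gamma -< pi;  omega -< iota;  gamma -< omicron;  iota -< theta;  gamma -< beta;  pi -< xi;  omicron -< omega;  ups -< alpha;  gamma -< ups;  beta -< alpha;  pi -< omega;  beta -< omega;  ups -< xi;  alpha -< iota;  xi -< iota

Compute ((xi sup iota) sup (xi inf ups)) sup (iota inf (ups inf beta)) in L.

xi ∨ iota = iota
xi ∧ ups = ups
iota ∨ ups = iota
ups ∧ beta = gamma
iota ∧ gamma = gamma
iota ∨ gamma = iota

iota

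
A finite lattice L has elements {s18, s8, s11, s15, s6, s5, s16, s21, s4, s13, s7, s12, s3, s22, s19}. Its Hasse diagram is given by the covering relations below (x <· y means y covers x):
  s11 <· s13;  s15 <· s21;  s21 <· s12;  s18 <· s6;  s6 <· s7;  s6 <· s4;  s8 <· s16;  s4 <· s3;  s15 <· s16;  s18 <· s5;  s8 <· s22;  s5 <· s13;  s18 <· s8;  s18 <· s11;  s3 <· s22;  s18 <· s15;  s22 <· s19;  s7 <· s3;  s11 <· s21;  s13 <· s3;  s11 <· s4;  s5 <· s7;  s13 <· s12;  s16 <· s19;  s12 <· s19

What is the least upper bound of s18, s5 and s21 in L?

s12

Common upper bounds of {s18, s5, s21}: s12, s19.
The least among these is s12.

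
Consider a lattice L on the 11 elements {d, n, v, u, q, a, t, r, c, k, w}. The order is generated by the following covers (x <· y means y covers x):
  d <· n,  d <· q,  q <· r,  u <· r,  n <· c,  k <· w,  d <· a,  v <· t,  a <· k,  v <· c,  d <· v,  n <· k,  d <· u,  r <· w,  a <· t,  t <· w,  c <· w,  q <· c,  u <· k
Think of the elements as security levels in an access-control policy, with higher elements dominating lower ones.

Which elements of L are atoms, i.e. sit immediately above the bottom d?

The atoms are exactly the elements that cover d: a, n, q, u, v.

a, n, q, u, v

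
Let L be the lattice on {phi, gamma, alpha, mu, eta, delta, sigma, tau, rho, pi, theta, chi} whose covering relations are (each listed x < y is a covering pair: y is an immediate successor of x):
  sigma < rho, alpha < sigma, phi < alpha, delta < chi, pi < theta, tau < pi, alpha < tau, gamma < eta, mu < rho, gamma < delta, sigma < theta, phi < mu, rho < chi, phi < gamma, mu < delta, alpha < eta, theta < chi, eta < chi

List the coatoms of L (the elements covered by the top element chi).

delta, eta, rho, theta

The coatoms are exactly the elements covered by chi: delta, eta, rho, theta.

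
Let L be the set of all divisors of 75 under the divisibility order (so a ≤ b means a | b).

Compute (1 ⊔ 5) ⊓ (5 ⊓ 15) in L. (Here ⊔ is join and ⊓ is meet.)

1 ∨ 5 = 5
5 ∧ 15 = 5
5 ∧ 5 = 5

5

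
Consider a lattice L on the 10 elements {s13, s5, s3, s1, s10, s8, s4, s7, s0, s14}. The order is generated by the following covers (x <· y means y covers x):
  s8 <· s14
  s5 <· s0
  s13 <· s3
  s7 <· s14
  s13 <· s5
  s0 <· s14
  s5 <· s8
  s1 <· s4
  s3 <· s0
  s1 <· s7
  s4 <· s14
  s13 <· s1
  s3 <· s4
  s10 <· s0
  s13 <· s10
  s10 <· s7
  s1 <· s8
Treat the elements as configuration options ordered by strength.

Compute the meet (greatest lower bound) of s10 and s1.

Common lower bounds of {s10, s1}: s13.
The greatest among these is s13.

s13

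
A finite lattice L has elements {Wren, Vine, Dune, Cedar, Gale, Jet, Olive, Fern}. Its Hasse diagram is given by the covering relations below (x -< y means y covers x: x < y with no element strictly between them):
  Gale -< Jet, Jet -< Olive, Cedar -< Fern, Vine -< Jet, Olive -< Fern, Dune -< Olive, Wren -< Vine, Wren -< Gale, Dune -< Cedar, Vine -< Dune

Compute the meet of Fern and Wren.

Wren

Common lower bounds of {Fern, Wren}: Wren.
The greatest among these is Wren.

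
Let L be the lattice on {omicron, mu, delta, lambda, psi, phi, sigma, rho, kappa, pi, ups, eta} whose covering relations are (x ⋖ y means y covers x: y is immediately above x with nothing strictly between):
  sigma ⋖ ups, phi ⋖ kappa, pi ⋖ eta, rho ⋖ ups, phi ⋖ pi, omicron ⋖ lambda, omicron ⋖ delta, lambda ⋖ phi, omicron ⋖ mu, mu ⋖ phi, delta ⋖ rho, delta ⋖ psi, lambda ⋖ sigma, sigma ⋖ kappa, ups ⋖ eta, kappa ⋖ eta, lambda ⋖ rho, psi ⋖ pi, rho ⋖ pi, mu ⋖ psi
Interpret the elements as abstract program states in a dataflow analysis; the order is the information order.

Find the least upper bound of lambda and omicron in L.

lambda

Common upper bounds of {lambda, omicron}: eta, kappa, lambda, phi, pi, rho, sigma, ups.
The least among these is lambda.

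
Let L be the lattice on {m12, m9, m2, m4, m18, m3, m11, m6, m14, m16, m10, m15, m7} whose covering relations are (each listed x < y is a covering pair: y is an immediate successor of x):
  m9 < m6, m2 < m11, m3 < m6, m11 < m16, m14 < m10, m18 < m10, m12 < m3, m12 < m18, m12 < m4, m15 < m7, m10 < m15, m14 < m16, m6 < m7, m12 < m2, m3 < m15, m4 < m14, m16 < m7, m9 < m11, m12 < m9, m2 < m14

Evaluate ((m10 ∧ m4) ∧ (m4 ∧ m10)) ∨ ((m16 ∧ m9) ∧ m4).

m10 ∧ m4 = m4
m4 ∧ m10 = m4
m4 ∧ m4 = m4
m16 ∧ m9 = m9
m9 ∧ m4 = m12
m4 ∨ m12 = m4

m4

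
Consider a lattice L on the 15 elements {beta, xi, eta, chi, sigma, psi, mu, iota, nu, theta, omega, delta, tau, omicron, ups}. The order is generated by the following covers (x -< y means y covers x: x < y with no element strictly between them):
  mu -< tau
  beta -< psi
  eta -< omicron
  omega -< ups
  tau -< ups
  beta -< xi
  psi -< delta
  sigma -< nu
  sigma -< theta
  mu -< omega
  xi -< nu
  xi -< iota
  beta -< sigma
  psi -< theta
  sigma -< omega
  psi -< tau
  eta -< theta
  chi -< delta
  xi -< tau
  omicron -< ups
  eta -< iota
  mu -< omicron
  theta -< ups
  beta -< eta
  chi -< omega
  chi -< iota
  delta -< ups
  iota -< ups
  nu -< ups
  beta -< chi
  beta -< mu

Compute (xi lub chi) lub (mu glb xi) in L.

iota

xi ∨ chi = iota
mu ∧ xi = beta
iota ∨ beta = iota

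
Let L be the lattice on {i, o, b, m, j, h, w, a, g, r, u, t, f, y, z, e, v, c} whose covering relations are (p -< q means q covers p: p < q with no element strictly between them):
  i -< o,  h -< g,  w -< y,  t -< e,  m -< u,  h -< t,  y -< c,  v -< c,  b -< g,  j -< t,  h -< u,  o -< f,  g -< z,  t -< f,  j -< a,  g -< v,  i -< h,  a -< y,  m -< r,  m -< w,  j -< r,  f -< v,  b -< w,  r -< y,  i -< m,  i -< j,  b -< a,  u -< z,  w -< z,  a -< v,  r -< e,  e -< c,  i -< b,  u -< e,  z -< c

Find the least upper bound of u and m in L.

Common upper bounds of {u, m}: c, e, u, z.
The least among these is u.

u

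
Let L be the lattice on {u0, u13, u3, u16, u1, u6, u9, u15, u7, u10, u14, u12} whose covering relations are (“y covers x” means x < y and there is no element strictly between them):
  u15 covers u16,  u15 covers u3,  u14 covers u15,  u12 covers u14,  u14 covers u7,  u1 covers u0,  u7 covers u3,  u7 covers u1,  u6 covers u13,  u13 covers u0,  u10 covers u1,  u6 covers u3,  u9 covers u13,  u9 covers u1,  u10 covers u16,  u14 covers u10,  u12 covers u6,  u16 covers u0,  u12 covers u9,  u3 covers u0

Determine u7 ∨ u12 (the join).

u12

Common upper bounds of {u7, u12}: u12.
The least among these is u12.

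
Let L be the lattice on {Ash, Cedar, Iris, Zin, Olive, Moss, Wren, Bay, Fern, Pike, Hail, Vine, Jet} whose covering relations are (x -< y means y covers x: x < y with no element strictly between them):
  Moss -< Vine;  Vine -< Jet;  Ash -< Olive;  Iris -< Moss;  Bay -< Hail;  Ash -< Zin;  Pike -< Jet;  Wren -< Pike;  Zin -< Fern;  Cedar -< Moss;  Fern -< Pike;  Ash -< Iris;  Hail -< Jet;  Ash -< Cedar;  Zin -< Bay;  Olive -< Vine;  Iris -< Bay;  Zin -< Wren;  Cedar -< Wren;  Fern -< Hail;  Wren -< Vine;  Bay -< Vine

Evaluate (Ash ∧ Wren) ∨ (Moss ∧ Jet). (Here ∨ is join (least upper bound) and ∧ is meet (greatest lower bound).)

Ash ∧ Wren = Ash
Moss ∧ Jet = Moss
Ash ∨ Moss = Moss

Moss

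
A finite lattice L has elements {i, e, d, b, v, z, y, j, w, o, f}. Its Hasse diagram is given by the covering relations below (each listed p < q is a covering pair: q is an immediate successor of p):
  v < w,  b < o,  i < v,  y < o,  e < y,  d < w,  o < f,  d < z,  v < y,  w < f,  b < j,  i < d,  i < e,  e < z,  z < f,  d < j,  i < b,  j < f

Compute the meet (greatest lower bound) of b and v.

i

Common lower bounds of {b, v}: i.
The greatest among these is i.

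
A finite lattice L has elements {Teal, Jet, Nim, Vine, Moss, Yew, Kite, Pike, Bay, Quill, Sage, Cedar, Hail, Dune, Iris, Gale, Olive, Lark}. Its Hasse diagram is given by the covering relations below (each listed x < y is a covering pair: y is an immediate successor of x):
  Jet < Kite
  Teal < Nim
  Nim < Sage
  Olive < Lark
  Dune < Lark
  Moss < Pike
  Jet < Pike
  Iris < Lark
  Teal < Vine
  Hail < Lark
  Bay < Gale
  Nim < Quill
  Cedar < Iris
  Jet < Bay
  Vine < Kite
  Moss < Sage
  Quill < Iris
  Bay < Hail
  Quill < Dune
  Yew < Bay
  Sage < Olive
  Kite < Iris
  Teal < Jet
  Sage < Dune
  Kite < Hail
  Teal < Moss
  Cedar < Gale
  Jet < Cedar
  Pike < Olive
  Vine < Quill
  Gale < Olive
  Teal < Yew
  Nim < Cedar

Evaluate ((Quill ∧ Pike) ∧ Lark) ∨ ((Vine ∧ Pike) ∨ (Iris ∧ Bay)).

Jet

Quill ∧ Pike = Teal
Teal ∧ Lark = Teal
Vine ∧ Pike = Teal
Iris ∧ Bay = Jet
Teal ∨ Jet = Jet
Teal ∨ Jet = Jet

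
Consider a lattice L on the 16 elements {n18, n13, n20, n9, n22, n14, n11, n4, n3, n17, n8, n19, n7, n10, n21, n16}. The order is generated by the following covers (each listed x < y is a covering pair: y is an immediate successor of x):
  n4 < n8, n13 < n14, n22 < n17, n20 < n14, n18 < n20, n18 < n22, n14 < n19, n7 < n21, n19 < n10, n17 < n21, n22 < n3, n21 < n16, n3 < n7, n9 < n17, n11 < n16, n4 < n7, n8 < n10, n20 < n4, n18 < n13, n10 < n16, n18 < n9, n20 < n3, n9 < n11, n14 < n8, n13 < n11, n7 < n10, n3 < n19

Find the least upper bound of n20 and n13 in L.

Common upper bounds of {n20, n13}: n10, n14, n16, n19, n8.
The least among these is n14.

n14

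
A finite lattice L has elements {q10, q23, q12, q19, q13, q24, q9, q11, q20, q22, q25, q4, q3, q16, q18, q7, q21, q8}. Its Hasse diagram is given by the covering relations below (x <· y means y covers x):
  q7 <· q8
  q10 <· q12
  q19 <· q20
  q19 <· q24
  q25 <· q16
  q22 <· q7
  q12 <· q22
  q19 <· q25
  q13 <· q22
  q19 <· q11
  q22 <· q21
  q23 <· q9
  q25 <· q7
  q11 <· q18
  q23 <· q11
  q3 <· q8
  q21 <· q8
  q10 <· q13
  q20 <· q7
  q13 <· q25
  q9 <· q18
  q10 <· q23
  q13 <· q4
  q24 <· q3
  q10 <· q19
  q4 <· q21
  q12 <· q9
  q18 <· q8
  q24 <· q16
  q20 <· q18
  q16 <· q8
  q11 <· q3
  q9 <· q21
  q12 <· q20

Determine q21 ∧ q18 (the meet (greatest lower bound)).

Common lower bounds of {q21, q18}: q10, q12, q23, q9.
The greatest among these is q9.

q9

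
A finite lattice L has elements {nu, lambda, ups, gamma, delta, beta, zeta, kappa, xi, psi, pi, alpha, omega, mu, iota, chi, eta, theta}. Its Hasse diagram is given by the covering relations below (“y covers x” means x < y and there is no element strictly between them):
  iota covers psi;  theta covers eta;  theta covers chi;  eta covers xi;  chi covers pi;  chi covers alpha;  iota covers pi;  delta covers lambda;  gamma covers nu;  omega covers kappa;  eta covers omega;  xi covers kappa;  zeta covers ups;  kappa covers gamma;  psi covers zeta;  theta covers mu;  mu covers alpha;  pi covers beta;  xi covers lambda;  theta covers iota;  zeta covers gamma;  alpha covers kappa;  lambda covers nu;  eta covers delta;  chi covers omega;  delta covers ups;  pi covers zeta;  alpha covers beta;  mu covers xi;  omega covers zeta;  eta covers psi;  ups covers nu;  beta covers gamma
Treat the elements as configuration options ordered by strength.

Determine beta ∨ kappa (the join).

Common upper bounds of {beta, kappa}: alpha, chi, mu, theta.
The least among these is alpha.

alpha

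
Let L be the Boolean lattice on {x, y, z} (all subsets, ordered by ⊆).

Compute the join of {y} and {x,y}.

{x,y}

Common upper bounds of {{y}, {x,y}}: {x,y,z}, {x,y}.
The least among these is {x,y}.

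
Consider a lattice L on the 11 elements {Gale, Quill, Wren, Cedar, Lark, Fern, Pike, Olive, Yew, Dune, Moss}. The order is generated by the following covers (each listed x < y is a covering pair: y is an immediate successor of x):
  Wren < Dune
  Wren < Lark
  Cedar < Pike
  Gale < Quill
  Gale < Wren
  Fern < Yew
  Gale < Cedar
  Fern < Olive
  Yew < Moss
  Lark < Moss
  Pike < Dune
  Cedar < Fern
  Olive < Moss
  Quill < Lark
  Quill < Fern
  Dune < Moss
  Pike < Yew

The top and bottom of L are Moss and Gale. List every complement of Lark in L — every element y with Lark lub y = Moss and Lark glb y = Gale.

Need y with Lark ∨ y = Moss and Lark ∧ y = Gale.
Checking each element gives: Cedar, Pike.

Cedar, Pike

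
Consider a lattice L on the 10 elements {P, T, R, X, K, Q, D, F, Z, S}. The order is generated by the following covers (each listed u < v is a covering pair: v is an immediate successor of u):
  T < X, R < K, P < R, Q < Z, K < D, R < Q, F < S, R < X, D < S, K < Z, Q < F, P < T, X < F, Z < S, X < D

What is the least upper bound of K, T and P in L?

Common upper bounds of {K, T, P}: D, S.
The least among these is D.

D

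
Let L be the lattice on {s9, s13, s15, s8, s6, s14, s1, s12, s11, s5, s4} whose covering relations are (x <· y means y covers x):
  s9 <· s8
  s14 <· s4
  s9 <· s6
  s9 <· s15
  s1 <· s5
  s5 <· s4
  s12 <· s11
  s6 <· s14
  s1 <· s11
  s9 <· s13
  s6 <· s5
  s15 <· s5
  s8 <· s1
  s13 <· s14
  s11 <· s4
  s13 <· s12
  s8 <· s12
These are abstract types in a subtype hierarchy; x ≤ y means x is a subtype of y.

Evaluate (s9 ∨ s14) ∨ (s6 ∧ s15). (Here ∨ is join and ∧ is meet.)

s14

s9 ∨ s14 = s14
s6 ∧ s15 = s9
s14 ∨ s9 = s14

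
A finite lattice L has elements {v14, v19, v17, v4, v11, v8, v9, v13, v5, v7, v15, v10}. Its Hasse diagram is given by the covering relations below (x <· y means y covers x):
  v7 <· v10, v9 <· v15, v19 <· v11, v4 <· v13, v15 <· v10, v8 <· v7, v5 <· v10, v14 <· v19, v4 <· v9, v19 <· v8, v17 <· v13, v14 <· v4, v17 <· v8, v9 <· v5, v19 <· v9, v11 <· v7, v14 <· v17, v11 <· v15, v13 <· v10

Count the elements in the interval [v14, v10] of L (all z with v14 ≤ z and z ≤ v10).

The interval [v14, v10] = {v10, v11, v13, v14, v15, v17, v19, v4, v5, v7, v8, v9}, which has 12 elements.

12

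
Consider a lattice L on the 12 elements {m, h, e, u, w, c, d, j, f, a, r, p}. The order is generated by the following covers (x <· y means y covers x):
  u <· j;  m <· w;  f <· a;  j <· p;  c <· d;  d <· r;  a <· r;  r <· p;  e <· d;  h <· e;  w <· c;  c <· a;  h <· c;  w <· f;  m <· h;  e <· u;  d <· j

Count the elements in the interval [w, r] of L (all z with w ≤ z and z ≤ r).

6

The interval [w, r] = {a, c, d, f, r, w}, which has 6 elements.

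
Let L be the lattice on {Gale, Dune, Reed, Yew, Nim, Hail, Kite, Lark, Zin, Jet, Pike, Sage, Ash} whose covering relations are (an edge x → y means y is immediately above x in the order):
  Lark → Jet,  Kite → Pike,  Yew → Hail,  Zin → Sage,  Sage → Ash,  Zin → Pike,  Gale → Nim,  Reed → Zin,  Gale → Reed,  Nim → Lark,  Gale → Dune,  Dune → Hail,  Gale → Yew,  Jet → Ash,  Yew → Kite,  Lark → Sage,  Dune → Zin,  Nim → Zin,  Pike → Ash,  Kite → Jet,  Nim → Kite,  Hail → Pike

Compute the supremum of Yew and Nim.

Common upper bounds of {Yew, Nim}: Ash, Jet, Kite, Pike.
The least among these is Kite.

Kite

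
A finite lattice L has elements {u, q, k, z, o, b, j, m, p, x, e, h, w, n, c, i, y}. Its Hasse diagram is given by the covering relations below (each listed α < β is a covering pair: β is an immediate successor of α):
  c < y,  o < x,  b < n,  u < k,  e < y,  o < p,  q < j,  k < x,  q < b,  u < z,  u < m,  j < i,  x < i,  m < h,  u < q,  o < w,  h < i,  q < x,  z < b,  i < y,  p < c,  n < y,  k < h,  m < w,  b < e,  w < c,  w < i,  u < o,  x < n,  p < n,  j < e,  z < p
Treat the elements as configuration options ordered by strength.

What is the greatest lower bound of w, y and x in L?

o

Common lower bounds of {w, y, x}: o, u.
The greatest among these is o.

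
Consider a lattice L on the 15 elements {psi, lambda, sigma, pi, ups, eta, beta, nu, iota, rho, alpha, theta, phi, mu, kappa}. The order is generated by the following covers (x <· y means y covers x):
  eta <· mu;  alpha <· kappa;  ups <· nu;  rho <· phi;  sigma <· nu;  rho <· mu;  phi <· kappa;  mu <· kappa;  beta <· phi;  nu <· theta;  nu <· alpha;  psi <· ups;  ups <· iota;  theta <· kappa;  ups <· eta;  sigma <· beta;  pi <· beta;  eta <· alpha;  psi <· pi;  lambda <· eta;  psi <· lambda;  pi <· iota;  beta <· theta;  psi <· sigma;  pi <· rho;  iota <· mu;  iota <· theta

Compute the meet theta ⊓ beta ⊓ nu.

Common lower bounds of {theta, beta, nu}: psi, sigma.
The greatest among these is sigma.

sigma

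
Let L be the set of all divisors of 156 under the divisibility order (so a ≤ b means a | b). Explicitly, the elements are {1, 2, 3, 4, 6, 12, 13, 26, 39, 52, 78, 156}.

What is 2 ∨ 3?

In the divisibility order, the join is the least common multiple: lcm(2, 3) = 6.

6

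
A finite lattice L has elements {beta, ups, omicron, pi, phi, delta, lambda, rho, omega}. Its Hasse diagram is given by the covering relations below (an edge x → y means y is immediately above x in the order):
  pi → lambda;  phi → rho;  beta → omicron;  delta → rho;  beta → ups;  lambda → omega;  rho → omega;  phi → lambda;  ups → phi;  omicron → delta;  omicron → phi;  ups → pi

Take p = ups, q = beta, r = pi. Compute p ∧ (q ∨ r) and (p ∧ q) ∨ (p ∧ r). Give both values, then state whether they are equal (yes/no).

q ∨ r = pi, so p ∧ (q ∨ r) = ups ∧ pi = ups.
p ∧ q = beta and p ∧ r = ups, so (p ∧ q) ∨ (p ∧ r) = beta ∨ ups = ups.
Equal: yes.

ups; ups; yes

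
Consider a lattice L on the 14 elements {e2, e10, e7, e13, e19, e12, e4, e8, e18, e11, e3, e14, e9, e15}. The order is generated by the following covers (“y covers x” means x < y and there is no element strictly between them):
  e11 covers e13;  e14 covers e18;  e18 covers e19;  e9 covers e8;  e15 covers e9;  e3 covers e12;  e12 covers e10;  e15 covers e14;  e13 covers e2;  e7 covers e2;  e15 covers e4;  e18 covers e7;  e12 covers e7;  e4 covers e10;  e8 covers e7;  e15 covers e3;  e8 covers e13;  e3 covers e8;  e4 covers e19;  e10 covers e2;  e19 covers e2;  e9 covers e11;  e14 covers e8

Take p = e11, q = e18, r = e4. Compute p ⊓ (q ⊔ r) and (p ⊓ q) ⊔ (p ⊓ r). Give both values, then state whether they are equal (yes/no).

e11; e2; no

q ⊔ r = e15, so p ⊓ (q ⊔ r) = e11 ⊓ e15 = e11.
p ⊓ q = e2 and p ⊓ r = e2, so (p ⊓ q) ⊔ (p ⊓ r) = e2 ⊔ e2 = e2.
Equal: no.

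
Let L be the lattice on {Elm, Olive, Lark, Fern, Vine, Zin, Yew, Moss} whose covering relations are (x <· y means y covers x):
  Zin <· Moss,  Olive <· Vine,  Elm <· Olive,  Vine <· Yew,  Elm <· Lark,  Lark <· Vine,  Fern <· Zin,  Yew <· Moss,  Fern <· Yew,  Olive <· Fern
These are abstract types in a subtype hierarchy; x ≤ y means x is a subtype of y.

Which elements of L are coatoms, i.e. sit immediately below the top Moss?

The coatoms are exactly the elements covered by Moss: Yew, Zin.

Yew, Zin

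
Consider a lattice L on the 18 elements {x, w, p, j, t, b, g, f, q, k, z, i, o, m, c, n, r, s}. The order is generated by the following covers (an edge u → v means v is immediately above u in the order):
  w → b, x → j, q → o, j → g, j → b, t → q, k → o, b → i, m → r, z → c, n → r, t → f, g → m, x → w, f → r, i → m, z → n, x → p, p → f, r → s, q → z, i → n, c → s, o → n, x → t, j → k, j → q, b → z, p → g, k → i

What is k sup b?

Common upper bounds of {k, b}: i, m, n, r, s.
The least among these is i.

i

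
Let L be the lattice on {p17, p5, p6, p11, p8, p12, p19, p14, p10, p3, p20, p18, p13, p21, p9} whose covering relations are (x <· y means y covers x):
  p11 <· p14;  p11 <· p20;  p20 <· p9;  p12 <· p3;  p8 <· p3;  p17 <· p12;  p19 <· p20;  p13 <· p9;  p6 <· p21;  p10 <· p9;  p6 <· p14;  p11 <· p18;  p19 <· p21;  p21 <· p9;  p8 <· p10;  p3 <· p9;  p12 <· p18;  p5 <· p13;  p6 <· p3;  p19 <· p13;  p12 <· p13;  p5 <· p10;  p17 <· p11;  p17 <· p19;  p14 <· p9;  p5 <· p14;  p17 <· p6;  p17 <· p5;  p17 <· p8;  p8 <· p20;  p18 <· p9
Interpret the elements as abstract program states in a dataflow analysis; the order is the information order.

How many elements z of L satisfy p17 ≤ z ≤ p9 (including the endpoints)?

The interval [p17, p9] = {p10, p11, p12, p13, p14, p17, p18, p19, p20, p21, p3, p5, p6, p8, p9}, which has 15 elements.

15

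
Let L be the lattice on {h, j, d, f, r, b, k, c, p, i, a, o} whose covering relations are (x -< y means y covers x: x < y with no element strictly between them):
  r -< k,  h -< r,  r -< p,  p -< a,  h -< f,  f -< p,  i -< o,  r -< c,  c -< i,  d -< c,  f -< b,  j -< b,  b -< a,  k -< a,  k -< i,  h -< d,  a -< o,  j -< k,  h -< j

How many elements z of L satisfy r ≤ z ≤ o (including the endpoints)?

7

The interval [r, o] = {a, c, i, k, o, p, r}, which has 7 elements.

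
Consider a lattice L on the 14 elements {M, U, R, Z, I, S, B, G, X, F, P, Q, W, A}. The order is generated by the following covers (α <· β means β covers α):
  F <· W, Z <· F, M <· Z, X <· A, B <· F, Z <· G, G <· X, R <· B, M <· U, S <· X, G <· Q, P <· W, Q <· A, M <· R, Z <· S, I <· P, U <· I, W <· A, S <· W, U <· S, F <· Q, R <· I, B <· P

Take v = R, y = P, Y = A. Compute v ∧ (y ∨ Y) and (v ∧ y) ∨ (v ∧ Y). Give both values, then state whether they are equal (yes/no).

R; R; yes

y ∨ Y = A, so v ∧ (y ∨ Y) = R ∧ A = R.
v ∧ y = R and v ∧ Y = R, so (v ∧ y) ∨ (v ∧ Y) = R ∨ R = R.
Equal: yes.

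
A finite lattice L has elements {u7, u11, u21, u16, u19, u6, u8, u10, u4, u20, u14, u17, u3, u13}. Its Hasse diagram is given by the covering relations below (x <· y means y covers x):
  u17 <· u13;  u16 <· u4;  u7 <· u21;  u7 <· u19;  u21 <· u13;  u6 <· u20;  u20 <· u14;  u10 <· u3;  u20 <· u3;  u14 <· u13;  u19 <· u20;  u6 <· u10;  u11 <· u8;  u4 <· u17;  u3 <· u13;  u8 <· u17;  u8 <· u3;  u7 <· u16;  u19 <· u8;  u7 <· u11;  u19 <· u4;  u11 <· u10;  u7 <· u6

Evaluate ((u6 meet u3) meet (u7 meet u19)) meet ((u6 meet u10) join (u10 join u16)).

u7

u6 ∧ u3 = u6
u7 ∧ u19 = u7
u6 ∧ u7 = u7
u6 ∧ u10 = u6
u10 ∨ u16 = u13
u6 ∨ u13 = u13
u7 ∧ u13 = u7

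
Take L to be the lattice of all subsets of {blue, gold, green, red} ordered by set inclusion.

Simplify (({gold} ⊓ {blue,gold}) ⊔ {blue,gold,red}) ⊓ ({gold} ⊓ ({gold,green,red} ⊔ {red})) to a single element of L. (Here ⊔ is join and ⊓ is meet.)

{gold}

{gold} ∧ {blue,gold} = {gold}
{gold} ∨ {blue,gold,red} = {blue,gold,red}
{gold,green,red} ∨ {red} = {gold,green,red}
{gold} ∧ {gold,green,red} = {gold}
{blue,gold,red} ∧ {gold} = {gold}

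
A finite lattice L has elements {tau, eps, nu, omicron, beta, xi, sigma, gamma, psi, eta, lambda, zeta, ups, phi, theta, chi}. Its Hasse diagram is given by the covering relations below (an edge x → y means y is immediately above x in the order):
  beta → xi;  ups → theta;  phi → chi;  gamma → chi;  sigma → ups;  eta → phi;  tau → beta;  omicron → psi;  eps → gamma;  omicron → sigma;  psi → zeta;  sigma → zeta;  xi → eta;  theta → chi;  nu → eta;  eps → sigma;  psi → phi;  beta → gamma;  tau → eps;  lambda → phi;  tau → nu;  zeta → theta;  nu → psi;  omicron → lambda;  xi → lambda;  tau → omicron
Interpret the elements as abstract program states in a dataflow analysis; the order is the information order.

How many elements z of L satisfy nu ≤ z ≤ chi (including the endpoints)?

The interval [nu, chi] = {chi, eta, nu, phi, psi, theta, zeta}, which has 7 elements.

7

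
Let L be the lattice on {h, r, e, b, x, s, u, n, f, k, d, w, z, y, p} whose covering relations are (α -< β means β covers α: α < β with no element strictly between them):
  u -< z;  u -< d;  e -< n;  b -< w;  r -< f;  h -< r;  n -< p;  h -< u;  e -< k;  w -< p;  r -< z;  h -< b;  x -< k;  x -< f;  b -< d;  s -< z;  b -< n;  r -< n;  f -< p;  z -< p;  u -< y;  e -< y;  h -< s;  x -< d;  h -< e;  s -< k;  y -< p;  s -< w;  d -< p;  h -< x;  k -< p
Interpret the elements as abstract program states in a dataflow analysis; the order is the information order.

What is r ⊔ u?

Common upper bounds of {r, u}: p, z.
The least among these is z.

z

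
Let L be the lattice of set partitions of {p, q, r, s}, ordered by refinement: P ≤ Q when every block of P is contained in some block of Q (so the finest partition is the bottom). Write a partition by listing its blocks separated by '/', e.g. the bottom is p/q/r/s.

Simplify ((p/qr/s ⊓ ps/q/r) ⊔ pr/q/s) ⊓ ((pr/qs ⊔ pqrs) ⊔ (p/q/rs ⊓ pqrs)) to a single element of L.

pr/q/s

p/qr/s ∧ ps/q/r = p/q/r/s
p/q/r/s ∨ pr/q/s = pr/q/s
pr/qs ∨ pqrs = pqrs
p/q/rs ∧ pqrs = p/q/rs
pqrs ∨ p/q/rs = pqrs
pr/q/s ∧ pqrs = pr/q/s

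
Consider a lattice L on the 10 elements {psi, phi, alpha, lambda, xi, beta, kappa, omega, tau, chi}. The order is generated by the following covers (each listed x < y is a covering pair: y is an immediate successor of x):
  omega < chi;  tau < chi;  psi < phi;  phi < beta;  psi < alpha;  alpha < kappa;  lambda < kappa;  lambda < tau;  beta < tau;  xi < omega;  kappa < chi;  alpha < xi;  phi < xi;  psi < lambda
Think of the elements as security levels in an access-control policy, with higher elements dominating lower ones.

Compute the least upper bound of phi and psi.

phi

Common upper bounds of {phi, psi}: beta, chi, omega, phi, tau, xi.
The least among these is phi.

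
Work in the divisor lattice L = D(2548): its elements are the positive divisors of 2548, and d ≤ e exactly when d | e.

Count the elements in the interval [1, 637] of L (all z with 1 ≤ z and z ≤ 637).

The interval [1, 637] = {1, 13, 49, 637, 7, 91}, which has 6 elements.

6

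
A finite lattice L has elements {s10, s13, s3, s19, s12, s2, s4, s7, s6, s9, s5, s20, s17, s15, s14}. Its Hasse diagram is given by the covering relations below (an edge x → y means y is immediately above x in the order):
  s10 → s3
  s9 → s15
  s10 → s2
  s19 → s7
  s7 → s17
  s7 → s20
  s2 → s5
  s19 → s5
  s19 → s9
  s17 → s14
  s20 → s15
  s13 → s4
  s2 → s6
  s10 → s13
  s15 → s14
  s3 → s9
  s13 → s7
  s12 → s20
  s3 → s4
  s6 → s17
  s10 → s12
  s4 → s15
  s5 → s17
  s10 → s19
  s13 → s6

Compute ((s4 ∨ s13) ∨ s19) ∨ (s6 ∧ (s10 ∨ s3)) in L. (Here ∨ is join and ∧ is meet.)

s15

s4 ∨ s13 = s4
s4 ∨ s19 = s15
s10 ∨ s3 = s3
s6 ∧ s3 = s10
s15 ∨ s10 = s15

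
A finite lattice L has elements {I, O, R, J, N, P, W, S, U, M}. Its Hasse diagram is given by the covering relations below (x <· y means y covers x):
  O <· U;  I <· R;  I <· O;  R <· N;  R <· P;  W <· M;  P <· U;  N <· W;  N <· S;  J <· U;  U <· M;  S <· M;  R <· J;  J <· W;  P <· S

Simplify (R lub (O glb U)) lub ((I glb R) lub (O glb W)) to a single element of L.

U

O ∧ U = O
R ∨ O = U
I ∧ R = I
O ∧ W = I
I ∨ I = I
U ∨ I = U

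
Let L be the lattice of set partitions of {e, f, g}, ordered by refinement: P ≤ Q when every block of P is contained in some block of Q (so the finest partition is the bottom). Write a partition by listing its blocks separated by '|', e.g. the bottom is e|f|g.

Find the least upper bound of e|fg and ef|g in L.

The join of e|fg and ef|g merges any blocks that overlap across the partitions, giving efg.

efg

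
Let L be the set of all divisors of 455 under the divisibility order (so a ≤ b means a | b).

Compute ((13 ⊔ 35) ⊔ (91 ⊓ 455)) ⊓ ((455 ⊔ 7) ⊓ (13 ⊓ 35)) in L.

13 ∨ 35 = 455
91 ∧ 455 = 91
455 ∨ 91 = 455
455 ∨ 7 = 455
13 ∧ 35 = 1
455 ∧ 1 = 1
455 ∧ 1 = 1

1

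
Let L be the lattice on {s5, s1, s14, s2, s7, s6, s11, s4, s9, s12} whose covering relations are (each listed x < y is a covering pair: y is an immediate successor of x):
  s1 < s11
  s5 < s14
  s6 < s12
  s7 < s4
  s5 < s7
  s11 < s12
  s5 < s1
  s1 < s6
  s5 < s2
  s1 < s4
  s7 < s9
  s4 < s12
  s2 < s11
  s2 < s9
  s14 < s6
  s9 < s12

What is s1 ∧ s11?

s1

Common lower bounds of {s1, s11}: s1, s5.
The greatest among these is s1.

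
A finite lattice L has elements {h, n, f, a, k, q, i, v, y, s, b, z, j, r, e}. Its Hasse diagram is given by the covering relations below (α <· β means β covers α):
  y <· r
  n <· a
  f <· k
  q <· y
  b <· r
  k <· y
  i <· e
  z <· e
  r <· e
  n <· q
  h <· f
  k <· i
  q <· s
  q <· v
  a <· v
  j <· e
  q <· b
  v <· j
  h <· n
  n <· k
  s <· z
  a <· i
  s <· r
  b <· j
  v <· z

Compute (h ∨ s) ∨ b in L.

r

h ∨ s = s
s ∨ b = r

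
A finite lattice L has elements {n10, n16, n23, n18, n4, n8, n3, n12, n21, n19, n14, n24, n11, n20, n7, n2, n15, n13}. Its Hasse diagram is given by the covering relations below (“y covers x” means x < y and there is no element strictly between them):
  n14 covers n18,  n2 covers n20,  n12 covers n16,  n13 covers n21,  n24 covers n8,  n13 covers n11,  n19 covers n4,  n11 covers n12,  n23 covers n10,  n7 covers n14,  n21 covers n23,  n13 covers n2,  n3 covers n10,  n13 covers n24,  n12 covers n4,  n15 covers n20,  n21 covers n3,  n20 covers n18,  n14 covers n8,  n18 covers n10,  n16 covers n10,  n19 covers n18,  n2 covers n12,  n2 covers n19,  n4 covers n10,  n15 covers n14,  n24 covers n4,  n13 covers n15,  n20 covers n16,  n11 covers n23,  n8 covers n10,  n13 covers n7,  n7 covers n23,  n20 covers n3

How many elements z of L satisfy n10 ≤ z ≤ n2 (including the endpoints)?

9

The interval [n10, n2] = {n10, n12, n16, n18, n19, n2, n20, n3, n4}, which has 9 elements.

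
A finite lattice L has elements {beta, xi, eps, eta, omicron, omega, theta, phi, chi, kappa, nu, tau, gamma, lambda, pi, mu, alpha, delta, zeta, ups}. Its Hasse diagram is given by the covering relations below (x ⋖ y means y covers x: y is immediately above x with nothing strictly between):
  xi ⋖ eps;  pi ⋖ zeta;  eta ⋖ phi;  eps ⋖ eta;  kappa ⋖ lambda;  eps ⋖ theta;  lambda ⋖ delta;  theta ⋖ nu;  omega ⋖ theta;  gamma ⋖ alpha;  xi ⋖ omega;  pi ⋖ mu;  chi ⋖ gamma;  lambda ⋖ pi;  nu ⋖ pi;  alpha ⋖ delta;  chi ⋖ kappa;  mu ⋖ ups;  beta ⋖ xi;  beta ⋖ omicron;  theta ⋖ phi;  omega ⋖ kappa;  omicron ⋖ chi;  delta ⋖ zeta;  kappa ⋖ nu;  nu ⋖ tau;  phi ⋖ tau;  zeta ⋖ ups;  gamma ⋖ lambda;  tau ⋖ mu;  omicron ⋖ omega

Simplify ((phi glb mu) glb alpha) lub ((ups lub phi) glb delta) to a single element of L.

delta

phi ∧ mu = phi
phi ∧ alpha = omicron
ups ∨ phi = ups
ups ∧ delta = delta
omicron ∨ delta = delta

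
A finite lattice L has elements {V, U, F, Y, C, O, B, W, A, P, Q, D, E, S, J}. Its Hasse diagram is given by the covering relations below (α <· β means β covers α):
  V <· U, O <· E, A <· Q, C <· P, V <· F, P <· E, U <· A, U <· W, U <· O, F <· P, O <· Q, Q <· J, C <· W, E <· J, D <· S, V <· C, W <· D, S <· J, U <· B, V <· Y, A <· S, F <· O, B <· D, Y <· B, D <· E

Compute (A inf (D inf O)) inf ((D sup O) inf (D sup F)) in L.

U

D ∧ O = U
A ∧ U = U
D ∨ O = E
D ∨ F = E
E ∧ E = E
U ∧ E = U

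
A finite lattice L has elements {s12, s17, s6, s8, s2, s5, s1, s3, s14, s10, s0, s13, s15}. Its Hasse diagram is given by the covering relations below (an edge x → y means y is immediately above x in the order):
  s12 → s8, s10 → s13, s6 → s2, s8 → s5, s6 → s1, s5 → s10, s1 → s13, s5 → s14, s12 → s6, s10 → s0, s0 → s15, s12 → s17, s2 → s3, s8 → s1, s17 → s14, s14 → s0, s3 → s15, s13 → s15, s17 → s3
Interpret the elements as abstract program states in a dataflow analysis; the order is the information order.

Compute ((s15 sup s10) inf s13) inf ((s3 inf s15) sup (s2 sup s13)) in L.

s15 ∨ s10 = s15
s15 ∧ s13 = s13
s3 ∧ s15 = s3
s2 ∨ s13 = s15
s3 ∨ s15 = s15
s13 ∧ s15 = s13

s13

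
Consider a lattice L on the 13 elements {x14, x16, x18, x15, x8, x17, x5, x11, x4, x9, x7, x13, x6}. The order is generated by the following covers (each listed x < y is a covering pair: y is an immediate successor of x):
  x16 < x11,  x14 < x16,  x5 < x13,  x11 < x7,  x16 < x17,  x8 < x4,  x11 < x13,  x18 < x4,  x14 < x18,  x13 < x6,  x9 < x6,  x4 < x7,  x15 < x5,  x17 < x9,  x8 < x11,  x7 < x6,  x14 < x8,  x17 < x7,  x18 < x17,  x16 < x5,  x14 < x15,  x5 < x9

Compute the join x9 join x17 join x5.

x9

Common upper bounds of {x9, x17, x5}: x6, x9.
The least among these is x9.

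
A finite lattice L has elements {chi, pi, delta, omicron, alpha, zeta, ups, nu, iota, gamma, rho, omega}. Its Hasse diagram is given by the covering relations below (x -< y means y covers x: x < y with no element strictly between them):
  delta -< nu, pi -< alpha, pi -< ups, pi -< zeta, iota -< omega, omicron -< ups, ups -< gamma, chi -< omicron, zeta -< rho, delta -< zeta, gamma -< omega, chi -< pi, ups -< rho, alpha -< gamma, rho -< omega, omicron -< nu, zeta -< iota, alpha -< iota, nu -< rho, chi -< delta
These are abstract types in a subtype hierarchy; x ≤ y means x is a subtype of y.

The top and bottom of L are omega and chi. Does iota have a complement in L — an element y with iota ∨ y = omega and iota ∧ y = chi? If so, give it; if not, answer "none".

Need y with iota ∨ y = omega and iota ∧ y = chi.
Checking each element gives: omicron.

omicron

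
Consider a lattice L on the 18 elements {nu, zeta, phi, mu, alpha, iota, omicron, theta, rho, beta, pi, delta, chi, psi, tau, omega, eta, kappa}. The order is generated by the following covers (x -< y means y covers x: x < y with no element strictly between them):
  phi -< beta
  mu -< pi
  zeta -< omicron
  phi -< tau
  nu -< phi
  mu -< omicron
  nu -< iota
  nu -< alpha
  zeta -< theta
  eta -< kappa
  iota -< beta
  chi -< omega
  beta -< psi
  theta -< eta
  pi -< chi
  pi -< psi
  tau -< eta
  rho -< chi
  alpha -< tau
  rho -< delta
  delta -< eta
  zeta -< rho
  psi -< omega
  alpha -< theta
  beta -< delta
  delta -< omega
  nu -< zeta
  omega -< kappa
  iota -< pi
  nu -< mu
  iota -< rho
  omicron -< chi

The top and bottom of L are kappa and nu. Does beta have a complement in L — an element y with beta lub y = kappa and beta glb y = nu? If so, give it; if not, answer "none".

none

For every candidate y, either beta ∨ y ≠ kappa or beta ∧ y ≠ nu; no complement exists.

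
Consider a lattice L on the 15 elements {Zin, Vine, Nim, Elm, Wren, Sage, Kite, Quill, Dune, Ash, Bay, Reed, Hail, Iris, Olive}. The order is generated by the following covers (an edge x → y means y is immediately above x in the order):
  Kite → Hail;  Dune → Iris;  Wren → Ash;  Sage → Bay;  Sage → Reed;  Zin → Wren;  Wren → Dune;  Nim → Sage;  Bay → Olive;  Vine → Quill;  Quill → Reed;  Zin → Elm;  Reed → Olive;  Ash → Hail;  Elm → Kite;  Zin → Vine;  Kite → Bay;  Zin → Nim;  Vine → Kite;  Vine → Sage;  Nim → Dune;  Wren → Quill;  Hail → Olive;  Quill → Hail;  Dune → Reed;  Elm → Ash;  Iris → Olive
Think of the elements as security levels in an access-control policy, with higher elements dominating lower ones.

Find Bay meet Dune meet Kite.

Common lower bounds of {Bay, Dune, Kite}: Zin.
The greatest among these is Zin.

Zin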